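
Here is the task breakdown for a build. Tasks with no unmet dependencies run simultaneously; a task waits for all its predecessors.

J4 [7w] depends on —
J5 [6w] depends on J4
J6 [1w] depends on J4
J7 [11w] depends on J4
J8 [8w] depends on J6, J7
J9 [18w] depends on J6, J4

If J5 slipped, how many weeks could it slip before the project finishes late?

13

J4→J6→J9 = 7+1+18 = 26 sets the makespan at 26 weeks.
J5 finishes as early as 13 and must finish by 26.
So J5 can slip 26 − 13 = 13 weeks.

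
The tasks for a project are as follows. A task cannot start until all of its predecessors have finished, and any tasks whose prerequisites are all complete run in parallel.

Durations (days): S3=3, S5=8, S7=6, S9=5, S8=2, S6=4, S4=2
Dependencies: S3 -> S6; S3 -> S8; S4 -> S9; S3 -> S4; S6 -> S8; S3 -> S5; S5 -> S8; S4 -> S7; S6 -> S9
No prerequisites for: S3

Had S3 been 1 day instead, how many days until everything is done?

11

Critical path before the change: S3→S5→S8 = 3+8+2 = 13 giving 13 days.
Since S3 is critical, the -2 change carries straight to that chain (now 11 days).
No other chain overtakes it, so the finish is 11 days.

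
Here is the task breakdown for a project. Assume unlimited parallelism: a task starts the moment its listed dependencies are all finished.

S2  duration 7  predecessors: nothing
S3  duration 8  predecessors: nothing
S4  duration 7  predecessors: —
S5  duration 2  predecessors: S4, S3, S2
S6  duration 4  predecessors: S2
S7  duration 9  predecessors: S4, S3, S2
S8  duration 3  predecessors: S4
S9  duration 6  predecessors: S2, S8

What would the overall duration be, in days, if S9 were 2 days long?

Actual critical path: S3→S7 = 8+9 = 17 ⇒ 17 days.
S9 has 1 day of float (longest path through it is 16).
That remains the longest chain; total 17 days.

17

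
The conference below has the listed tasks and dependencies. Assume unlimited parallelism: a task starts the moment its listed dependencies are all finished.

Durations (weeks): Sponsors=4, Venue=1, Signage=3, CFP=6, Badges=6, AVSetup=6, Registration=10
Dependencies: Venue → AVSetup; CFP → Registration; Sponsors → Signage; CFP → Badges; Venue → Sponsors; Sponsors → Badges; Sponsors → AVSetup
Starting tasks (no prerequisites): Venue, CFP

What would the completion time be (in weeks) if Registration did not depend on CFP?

12

Before: longest chain CFP→Registration = 6+10 = 16, finish 16.
Without CFP→Registration, Registration's earliest start moves from 6 to 0.
After: CFP→Badges = 6+6 = 12 → 12 weeks.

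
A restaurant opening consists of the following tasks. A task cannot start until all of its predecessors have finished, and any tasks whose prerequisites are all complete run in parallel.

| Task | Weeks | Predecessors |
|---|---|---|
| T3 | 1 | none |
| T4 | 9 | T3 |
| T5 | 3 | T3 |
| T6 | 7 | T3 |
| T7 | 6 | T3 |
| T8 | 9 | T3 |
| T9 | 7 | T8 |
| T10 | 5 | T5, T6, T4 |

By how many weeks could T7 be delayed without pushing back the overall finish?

10

The longest chain is T3→T8→T9 = 1+9+7 = 17; overall finish 17 weeks.
The longest chain containing T7 totals 7 weeks.
So T7 can slip 17 − 7 = 10 weeks.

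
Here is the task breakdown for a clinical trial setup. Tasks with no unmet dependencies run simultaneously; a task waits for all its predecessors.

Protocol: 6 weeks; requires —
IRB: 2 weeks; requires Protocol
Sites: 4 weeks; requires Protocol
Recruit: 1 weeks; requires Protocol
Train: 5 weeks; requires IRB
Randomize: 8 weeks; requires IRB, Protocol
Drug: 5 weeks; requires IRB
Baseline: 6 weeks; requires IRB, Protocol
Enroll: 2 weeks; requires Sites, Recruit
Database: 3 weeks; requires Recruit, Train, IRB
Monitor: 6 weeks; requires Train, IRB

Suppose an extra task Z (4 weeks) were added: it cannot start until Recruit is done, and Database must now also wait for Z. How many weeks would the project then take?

Originally the project takes 19 weeks.
With Z inserted, Database now waits for max(Recruit, Train, IRB, Z).
New critical path: Protocol→IRB→Train→Monitor = 6+2+5+6 = 19 ⇒ 19 weeks.

19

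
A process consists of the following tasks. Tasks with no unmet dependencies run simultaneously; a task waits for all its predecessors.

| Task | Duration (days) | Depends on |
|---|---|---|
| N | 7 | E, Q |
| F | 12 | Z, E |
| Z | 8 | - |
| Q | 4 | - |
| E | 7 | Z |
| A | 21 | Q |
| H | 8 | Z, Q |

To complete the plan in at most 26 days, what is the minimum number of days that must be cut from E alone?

1

Current finish: 27 days; target: 26.
E is on every critical path, so each day cut from E cuts the finish by one (this holds down to a finish of 25).
Need 27 − 26 = 1 day off E → E becomes 6 days, finish becomes 26.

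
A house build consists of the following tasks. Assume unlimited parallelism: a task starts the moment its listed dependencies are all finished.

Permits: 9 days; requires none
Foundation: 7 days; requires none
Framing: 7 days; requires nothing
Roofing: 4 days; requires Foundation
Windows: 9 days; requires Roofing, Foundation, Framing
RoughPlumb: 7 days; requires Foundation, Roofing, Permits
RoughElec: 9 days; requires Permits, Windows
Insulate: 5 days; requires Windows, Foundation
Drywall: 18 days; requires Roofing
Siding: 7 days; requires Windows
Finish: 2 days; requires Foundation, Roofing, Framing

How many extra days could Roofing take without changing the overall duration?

Critical path: Foundation→Roofing→Windows→RoughElec = 7+4+9+9 = 29, so the finish is 29 days.
Longest path through Roofing: 29 days (earliest finish 11, latest finish 11).
So Roofing can slip 11 − 11 = 0 days.

0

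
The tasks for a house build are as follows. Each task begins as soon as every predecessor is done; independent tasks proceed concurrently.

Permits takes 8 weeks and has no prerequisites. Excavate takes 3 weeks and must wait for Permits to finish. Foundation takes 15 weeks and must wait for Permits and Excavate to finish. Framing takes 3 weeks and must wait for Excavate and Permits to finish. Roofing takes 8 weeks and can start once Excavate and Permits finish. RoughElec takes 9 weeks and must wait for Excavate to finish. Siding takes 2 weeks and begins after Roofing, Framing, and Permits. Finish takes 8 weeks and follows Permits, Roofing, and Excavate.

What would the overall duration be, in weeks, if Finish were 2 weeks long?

Baseline: Permits→Excavate→Roofing→Finish = 8+3+8+8 = 27 → 27 weeks.
Finish is on the critical path; changing it to 2 makes that path 21 weeks.
The binding chain switches to Permits→Excavate→Foundation = 8+3+15 = 26; finish 26 weeks.

26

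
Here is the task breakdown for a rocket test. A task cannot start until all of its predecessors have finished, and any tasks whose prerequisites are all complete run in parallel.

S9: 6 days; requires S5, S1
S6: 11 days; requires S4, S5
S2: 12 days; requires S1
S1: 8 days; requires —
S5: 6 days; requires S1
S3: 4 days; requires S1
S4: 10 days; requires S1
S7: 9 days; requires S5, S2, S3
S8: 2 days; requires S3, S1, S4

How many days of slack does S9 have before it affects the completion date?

9

The longest chain is S1→S2→S7 = 8+12+9 = 29; overall finish 29 days.
S9 finishes as early as 20 and must finish by 29.
Slack of S9 = 23 − 14 = 9 days.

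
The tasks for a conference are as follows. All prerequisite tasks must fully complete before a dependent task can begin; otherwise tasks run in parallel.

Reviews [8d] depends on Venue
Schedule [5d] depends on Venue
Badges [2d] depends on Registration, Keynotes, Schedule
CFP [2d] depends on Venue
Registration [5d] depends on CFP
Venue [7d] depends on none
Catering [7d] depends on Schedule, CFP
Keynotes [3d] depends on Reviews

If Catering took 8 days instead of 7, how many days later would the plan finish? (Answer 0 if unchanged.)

As given, the longest chain is Venue→Reviews→Keynotes→Badges = 7+8+3+2 = 20, so the finish is 20 days.
Catering has 1 day of float (longest path through it is 19).
That remains the longest chain; total 20 days.
Change in finish: 20 − 20 = +0 days.

0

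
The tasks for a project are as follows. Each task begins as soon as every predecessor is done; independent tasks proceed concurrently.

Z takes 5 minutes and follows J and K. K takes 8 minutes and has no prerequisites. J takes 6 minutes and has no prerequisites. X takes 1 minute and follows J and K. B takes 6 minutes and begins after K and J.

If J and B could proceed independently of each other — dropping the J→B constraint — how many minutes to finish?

With the dependency in place, K→B = 8+6 = 14 sets the finish at 14 minutes.
Dropping J→B doesn't change B's earliest start (8); another predecessor still binds.
New critical path: K→B = 8+6 = 14 ⇒ 14 minutes.

14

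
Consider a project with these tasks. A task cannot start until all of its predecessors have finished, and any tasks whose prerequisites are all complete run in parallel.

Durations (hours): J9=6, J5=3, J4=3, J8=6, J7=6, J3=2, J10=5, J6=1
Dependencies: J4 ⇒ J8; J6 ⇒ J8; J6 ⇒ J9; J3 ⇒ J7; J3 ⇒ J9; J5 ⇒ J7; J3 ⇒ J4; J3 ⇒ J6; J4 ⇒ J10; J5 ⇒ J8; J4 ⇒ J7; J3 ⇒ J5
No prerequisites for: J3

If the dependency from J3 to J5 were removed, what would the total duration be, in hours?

Original critical path: J3→J4→J7 = 2+3+6 = 11 ⇒ 11 hours.
Without J3→J5, J5's earliest start moves from 2 to 0.
New critical path: J3→J4→J7 = 2+3+6 = 11 ⇒ 11 hours.

11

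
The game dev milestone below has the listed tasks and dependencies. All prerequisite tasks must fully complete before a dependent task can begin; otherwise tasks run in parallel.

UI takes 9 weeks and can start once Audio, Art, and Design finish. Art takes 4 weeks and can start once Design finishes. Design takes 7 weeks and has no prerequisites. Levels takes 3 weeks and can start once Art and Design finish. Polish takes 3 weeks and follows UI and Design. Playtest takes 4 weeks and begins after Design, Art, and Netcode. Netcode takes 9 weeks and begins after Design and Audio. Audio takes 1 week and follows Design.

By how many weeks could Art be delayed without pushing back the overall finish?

0

The longest chain is Design→Art→UI→Polish = 7+4+9+3 = 23; overall finish 23 weeks.
The longest chain containing Art totals 23 weeks.
So Art can slip 11 − 11 = 0 weeks.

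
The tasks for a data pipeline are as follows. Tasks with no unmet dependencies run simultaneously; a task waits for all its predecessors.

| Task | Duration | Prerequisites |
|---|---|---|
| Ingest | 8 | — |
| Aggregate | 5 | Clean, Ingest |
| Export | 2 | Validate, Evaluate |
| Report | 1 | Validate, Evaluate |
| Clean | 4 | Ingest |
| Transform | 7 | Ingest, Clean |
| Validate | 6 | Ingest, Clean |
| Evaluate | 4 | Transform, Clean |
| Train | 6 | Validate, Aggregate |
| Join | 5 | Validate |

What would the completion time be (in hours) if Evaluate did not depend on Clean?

25

Before: longest chain Ingest→Clean→Transform→Evaluate→Export = 8+4+7+4+2 = 25, finish 25.
Dropping Clean→Evaluate doesn't change Evaluate's earliest start (19); another predecessor still binds.
The longest chain is now Ingest→Clean→Transform→Evaluate→Export = 8+4+7+4+2 = 25, so the schedule takes 25 hours.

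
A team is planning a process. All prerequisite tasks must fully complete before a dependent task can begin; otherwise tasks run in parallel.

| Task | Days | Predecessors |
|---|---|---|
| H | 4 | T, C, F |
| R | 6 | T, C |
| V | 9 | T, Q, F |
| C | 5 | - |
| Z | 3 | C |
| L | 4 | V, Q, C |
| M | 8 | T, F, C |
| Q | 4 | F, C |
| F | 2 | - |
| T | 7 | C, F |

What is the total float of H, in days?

9

C→T→V→L = 5+7+9+4 = 25 sets the makespan at 25 days.
The longest chain containing H totals 16 days.
So H can slip 25 − 16 = 9 days.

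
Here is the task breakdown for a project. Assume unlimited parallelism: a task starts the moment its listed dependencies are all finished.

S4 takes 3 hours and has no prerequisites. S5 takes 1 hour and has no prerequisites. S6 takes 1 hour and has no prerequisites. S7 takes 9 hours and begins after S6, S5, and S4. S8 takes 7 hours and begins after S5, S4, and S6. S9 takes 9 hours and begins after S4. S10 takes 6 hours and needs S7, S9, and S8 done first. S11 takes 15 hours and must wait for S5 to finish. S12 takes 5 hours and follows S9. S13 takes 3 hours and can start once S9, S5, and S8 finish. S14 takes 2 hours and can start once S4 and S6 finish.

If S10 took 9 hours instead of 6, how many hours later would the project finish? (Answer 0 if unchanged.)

3

The binding path is S4→S7→S10 = 3+9+6 = 18; finish at 18 hours.
Since S10 is critical, the +3 change carries straight to that chain (now 21 hours).
That remains the longest chain; total 21 hours.
Change in finish: 21 − 18 = +3 hours.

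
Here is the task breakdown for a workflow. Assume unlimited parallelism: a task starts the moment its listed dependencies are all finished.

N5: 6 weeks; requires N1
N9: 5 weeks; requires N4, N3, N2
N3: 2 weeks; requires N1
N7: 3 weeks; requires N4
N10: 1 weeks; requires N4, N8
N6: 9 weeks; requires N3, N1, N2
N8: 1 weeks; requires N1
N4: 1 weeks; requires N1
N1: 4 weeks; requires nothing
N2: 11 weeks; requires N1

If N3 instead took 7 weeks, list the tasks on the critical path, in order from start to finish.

N1, N2, N6

Critical path before the change: N1→N2→N6 = 4+11+9 = 24 giving 24 weeks.
N3 is off the critical path — its longest chain is 15 weeks, giving 9 of slack.
That remains the longest chain; total 24 weeks.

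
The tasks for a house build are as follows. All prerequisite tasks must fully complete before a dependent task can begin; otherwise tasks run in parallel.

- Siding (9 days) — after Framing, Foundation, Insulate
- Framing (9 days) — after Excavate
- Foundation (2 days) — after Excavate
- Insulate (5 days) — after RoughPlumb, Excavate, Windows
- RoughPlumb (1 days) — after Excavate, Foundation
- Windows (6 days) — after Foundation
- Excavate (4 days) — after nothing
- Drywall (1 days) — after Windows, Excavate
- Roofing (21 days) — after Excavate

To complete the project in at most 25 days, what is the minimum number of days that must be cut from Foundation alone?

Current finish: 26 days; target: 25.
Foundation is on every critical path, so each day cut from Foundation cuts the finish by one (this holds down to a finish of 25).
Need 26 − 25 = 1 day off Foundation → Foundation becomes 1 day, finish becomes 25.

1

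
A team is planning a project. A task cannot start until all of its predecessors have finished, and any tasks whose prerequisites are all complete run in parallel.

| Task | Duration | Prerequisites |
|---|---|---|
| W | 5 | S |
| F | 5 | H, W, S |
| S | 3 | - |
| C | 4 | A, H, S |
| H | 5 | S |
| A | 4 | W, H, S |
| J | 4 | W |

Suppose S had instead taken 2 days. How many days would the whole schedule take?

15

As given, the longest chain is S→H→A→C = 3+5+4+4 = 16, so the finish is 16 days.
Since S is critical, the -1 change carries straight to that chain (now 15 days).
The critical path is still S→H→A→C; finish is now 15 days.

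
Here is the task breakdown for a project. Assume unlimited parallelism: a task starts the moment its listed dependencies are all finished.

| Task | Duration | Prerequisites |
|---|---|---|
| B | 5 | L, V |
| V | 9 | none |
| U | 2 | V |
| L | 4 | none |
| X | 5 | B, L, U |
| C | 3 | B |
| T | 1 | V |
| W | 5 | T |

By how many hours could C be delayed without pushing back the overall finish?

2

V→B→X = 9+5+5 = 19 sets the makespan at 19 hours.
C finishes as early as 17 and must finish by 19.
Slack of C = 16 − 14 = 2 hours.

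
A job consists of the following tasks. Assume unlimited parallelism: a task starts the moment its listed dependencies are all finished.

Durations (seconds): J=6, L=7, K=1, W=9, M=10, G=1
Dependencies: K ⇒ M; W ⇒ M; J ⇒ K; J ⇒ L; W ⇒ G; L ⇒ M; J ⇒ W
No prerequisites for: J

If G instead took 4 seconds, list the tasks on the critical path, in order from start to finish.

Baseline: J→W→M = 6+9+10 = 25 → 25 seconds.
G has 9 seconds of float (longest path through it is 16).
The critical path is still J→W→M; finish is now 25 seconds.

J, W, M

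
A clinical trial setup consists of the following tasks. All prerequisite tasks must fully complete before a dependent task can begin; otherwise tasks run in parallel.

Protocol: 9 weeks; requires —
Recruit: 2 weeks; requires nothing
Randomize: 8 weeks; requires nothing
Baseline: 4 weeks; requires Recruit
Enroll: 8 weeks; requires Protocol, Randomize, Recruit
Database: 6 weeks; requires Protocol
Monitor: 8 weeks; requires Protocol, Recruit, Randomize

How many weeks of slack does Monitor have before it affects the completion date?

Protocol→Enroll = 9+8 = 17 sets the makespan at 17 weeks.
Monitor finishes as early as 17 and must finish by 17.
Float = 17 − 17 = 0.

0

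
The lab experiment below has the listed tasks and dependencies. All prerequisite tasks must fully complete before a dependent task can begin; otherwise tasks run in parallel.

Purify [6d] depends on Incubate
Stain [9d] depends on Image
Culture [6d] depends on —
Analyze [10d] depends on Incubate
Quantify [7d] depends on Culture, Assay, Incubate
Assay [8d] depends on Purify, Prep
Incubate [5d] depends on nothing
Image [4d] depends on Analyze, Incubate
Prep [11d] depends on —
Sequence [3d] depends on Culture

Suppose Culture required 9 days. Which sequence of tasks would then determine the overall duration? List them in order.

As given, the longest chain is Incubate→Analyze→Image→Stain = 5+10+4+9 = 28, so the finish is 28 days.
Culture has 15 days of float (longest path through it is 13).
The critical path is still Incubate→Analyze→Image→Stain; finish is now 28 days.

Incubate, Analyze, Image, Stain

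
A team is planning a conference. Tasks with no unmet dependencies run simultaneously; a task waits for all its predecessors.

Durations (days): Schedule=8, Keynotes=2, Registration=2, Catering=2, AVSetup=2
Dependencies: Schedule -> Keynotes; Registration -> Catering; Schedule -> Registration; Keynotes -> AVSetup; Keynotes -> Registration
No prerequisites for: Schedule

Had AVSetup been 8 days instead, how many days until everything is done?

18

The binding path is Schedule→Keynotes→Registration→Catering = 8+2+2+2 = 14; finish at 14 days.
AVSetup has 2 days of float (longest path through it is 12).
New critical path: Schedule→Keynotes→AVSetup = 8+2+8 = 18 ⇒ 18 days.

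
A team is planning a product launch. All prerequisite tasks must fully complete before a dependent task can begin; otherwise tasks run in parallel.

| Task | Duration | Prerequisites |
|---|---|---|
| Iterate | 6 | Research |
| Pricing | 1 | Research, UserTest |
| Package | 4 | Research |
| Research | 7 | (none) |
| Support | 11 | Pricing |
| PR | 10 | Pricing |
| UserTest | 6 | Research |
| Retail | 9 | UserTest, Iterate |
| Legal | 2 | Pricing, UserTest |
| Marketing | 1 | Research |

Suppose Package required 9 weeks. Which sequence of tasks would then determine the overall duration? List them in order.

Critical path before the change: Research→UserTest→Pricing→Support = 7+6+1+11 = 25 giving 25 weeks.
The longest path through Package is only 11 weeks, so Package has float 14.
No other chain overtakes it, so the finish is 25 weeks.

Research, UserTest, Pricing, Support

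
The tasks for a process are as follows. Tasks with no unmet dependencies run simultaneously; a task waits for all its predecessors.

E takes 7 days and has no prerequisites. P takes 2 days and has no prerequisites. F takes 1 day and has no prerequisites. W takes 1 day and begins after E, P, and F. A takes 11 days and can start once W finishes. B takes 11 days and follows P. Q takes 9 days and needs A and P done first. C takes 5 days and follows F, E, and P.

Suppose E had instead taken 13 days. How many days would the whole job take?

34

The binding path is E→W→A→Q = 7+1+11+9 = 28; finish at 28 days.
E lies on that path, so at 13 days the path becomes 34 days.
The critical path is still E→W→A→Q; finish is now 34 days.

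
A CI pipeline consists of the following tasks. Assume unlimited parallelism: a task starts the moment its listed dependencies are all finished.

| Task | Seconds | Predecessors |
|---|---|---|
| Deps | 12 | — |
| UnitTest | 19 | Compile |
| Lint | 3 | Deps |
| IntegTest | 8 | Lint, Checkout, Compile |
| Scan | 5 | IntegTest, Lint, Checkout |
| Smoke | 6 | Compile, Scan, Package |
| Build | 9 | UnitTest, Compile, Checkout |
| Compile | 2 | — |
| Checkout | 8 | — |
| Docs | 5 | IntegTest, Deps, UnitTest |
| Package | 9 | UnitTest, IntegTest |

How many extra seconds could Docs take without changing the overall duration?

The longest chain is Deps→Lint→IntegTest→Package→Smoke = 12+3+8+9+6 = 38; overall finish 38 seconds.
Docs finishes as early as 28 and must finish by 38.
So Docs can slip 38 − 28 = 10 seconds.

10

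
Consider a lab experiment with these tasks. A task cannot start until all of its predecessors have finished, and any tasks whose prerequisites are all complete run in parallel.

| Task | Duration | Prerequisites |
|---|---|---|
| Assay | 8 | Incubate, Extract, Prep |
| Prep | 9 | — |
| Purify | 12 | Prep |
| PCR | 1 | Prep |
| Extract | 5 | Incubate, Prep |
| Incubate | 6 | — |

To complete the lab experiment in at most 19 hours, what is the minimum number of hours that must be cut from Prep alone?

Current finish: 22 hours; target: 19.
Prep is on every critical path, so each hour cut from Prep cuts the finish by one (this holds down to a finish of 19).
Need 22 − 19 = 3 hours off Prep → Prep becomes 6 hours, finish becomes 19.

3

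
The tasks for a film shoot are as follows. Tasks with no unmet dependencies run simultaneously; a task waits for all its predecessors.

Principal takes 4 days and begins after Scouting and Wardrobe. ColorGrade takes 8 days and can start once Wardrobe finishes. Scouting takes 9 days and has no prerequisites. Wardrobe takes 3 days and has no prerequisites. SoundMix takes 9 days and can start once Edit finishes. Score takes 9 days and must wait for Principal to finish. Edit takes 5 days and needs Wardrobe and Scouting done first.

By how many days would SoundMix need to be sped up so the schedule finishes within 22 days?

1

Current finish: 23 days; target: 22.
SoundMix is on every critical path, so each day cut from SoundMix cuts the finish by one (this holds down to a finish of 22).
Need 23 − 22 = 1 day off SoundMix → SoundMix becomes 8 days, finish becomes 22.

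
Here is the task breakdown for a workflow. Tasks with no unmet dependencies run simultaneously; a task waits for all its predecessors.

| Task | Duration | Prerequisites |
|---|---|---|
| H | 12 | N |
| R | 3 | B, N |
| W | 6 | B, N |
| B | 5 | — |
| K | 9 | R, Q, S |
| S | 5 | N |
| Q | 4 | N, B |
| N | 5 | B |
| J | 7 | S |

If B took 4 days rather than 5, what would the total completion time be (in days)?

Baseline: B→N→S→K = 5+5+5+9 = 24 → 24 days.
B lies on that path, so at 4 days the path becomes 23 days.
That remains the longest chain; total 23 days.

23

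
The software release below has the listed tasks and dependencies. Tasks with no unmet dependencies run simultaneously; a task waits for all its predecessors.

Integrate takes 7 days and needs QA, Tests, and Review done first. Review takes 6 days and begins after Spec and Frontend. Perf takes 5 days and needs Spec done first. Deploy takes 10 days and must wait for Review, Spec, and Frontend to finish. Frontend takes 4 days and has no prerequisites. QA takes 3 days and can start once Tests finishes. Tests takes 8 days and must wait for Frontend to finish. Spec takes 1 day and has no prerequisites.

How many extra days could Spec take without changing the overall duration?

Critical path: Frontend→Tests→QA→Integrate = 4+8+3+7 = 22, so the finish is 22 days.
Longest path through Spec: 17 days (earliest finish 1, latest finish 6).
Slack of Spec = 5 − 0 = 5 days.

5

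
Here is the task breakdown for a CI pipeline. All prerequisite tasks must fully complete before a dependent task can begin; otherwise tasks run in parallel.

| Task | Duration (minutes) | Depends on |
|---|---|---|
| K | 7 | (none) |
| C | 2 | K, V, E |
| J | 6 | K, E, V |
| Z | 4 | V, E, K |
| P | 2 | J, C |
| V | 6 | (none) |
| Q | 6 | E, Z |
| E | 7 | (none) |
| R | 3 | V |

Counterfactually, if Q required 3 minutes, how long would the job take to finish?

15

Critical path before the change: E→Z→Q = 7+4+6 = 17 giving 17 minutes.
Since Q is critical, the -3 change carries straight to that chain (now 14 minutes).
The binding chain switches to E→J→P = 7+6+2 = 15; finish 15 minutes.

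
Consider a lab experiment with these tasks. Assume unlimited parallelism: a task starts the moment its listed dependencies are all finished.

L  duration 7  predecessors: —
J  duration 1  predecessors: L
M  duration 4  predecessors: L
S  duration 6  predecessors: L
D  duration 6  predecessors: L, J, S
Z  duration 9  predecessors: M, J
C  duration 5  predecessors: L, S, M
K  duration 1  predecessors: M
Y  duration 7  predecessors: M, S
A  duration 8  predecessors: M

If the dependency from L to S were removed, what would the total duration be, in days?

With the dependency in place, L→M→Z = 7+4+9 = 20 sets the finish at 20 days.
Without L→S, S's earliest start moves from 7 to 0.
After: L→M→Z = 7+4+9 = 20 → 20 days.

20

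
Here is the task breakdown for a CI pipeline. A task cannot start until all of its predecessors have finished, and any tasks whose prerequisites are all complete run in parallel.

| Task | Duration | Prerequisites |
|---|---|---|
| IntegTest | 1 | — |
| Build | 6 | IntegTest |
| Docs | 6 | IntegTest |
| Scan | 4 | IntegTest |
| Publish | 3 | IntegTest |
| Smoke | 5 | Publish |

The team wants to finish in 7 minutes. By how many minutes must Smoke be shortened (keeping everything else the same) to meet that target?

2

Current finish: 9 minutes; target: 7.
Smoke is on every critical path, so each minute cut from Smoke cuts the finish by one (this holds down to a finish of 7).
Need 9 − 7 = 2 minutes off Smoke → Smoke becomes 3 minutes, finish becomes 7.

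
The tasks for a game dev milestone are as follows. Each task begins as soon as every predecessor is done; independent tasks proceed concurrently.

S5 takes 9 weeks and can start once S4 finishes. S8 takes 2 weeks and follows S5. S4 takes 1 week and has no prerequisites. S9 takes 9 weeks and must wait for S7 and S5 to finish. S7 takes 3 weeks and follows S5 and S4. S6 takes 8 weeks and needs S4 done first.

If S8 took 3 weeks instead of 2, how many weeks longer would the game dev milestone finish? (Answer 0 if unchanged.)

Critical path before the change: S4→S5→S7→S9 = 1+9+3+9 = 22 giving 22 weeks.
S8 is off the critical path — its longest chain is 12 weeks, giving 10 of slack.
That remains the longest chain; total 22 weeks.
Change in finish: 22 − 22 = +0 weeks.

0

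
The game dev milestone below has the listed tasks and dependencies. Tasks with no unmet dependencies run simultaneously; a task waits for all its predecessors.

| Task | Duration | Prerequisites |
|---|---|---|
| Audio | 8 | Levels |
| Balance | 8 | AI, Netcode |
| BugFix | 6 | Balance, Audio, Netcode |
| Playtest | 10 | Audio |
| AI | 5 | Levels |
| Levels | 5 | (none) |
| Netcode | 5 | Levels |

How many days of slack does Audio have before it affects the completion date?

1

The longest chain is Levels→AI→Balance→BugFix = 5+5+8+6 = 24; overall finish 24 days.
Audio finishes as early as 13 and must finish by 14.
So Audio can slip 14 − 13 = 1 day.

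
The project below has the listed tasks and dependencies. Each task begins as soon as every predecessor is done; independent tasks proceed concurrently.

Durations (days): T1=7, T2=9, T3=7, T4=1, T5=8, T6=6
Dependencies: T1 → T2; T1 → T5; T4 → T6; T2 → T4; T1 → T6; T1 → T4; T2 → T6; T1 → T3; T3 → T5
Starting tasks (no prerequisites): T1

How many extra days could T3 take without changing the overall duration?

1

T1→T2→T4→T6 = 7+9+1+6 = 23 sets the makespan at 23 days.
T3 finishes as early as 14 and must finish by 15.
So T3 can slip 15 − 14 = 1 day.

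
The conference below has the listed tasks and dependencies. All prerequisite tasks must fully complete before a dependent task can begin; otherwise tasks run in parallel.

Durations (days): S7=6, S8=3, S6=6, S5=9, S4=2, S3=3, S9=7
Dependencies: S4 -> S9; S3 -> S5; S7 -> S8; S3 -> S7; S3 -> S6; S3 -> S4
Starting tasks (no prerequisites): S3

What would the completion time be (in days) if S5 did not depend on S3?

12

Before: longest chain S3→S4→S9 = 3+2+7 = 12, finish 12.
Without S3→S5, S5's earliest start moves from 3 to 0.
New critical path: S3→S4→S9 = 3+2+7 = 12 ⇒ 12 days.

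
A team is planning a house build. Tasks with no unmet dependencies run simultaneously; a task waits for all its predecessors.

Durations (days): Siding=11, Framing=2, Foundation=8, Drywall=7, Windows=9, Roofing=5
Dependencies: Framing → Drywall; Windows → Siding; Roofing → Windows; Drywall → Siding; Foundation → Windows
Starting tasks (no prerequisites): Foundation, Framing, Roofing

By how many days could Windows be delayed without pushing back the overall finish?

The longest chain is Foundation→Windows→Siding = 8+9+11 = 28; overall finish 28 days.
Windows finishes as early as 17 and must finish by 17.
Slack of Windows = 8 − 8 = 0 days.

0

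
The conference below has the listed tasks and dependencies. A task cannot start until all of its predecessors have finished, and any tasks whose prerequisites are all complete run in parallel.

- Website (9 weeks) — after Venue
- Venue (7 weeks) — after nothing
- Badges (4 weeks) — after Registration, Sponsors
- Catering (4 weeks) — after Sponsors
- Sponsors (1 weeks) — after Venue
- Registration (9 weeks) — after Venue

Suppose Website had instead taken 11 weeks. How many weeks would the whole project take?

As given, the longest chain is Venue→Registration→Badges = 7+9+4 = 20, so the finish is 20 weeks.
The longest path through Website is only 16 weeks, so Website has float 4.
No other chain overtakes it, so the finish is 20 weeks.

20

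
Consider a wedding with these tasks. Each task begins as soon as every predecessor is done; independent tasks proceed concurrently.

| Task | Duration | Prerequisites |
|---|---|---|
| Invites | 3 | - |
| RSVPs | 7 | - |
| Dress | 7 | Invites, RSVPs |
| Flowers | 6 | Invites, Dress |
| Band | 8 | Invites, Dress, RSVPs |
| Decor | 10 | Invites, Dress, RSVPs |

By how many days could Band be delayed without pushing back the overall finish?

Critical path: RSVPs→Dress→Decor = 7+7+10 = 24, so the finish is 24 days.
Longest path through Band: 22 days (earliest finish 22, latest finish 24).
So Band can slip 24 − 22 = 2 days.

2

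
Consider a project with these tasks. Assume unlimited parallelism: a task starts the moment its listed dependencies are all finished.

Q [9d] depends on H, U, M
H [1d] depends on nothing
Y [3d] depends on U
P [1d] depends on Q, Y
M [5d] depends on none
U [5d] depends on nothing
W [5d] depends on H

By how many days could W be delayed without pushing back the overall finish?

U→Q→P = 5+9+1 = 15 sets the makespan at 15 days.
W finishes as early as 6 and must finish by 15.
So W can slip 15 − 6 = 9 days.

9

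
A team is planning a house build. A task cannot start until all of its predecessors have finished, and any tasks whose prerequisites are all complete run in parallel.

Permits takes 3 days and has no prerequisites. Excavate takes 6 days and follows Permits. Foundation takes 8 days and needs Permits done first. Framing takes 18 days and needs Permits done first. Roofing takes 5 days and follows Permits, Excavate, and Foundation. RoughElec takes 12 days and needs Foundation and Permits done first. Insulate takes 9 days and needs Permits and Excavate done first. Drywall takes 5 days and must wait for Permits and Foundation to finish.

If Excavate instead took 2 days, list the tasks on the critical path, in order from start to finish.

Actual critical path: Permits→Foundation→RoughElec = 3+8+12 = 23 ⇒ 23 days.
The longest path through Excavate is only 18 days, so Excavate has float 5.
That remains the longest chain; total 23 days.

Permits, Foundation, RoughElec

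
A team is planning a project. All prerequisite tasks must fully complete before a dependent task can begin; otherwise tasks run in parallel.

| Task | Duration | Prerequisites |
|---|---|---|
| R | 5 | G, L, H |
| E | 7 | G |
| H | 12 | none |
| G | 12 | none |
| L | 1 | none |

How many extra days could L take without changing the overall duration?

Critical path: G→E = 12+7 = 19, so the finish is 19 days.
L finishes as early as 1 and must finish by 14.
Float = 19 − 6 = 13.

13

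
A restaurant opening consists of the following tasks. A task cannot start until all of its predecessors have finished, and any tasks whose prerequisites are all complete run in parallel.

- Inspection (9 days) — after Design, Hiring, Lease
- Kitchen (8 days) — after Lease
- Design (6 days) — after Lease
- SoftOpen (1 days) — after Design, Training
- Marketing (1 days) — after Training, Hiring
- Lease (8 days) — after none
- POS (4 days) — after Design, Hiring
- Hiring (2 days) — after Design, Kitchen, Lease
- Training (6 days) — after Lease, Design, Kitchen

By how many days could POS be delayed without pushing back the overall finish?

The longest chain is Lease→Kitchen→Hiring→Inspection = 8+8+2+9 = 27; overall finish 27 days.
POS finishes as early as 22 and must finish by 27.
Float = 27 − 22 = 5.

5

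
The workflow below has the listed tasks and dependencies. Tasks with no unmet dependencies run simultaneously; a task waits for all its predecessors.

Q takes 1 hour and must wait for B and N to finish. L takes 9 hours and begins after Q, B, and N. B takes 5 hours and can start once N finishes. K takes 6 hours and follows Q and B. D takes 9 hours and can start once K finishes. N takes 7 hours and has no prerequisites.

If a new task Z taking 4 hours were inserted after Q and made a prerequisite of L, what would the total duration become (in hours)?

Originally the workflow takes 28 hours.
With Z inserted, L now waits for max(Q, B, N, Z).
New critical path: N→B→Q→K→D = 7+5+1+6+9 = 28 ⇒ 28 hours.

28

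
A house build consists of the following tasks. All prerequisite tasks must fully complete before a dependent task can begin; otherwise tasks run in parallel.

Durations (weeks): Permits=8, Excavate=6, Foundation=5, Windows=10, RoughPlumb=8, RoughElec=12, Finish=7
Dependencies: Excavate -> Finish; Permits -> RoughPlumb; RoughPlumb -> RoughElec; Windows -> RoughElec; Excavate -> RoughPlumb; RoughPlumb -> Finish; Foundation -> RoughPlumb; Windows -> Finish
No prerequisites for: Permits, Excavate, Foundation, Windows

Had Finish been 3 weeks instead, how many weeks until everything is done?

28

Baseline: Permits→RoughPlumb→RoughElec = 8+8+12 = 28 → 28 weeks.
The longest path through Finish is only 23 weeks, so Finish has float 5.
No other chain overtakes it, so the finish is 28 weeks.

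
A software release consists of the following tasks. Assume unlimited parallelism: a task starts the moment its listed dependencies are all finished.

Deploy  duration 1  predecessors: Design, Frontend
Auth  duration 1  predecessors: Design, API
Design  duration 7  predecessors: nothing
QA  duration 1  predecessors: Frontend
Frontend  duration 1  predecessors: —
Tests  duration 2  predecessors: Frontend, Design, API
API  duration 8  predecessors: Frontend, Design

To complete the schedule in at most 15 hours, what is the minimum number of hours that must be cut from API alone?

2

Current finish: 17 hours; target: 15.
API is on every critical path, so each hour cut from API cuts the finish by one (this holds down to a finish of 10).
Need 17 − 15 = 2 hours off API → API becomes 6 hours, finish becomes 15.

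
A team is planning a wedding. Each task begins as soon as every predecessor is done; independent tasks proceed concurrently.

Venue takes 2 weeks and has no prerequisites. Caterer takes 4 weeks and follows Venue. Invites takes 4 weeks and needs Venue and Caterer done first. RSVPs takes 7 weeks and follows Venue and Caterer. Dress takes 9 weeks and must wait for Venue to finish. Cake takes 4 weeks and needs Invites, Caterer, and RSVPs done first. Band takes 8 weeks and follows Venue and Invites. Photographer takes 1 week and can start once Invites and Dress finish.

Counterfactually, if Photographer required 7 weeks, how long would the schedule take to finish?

18

Actual critical path: Venue→Caterer→Invites→Band = 2+4+4+8 = 18 ⇒ 18 weeks.
Photographer has 6 weeks of float (longest path through it is 12).
That remains the longest chain; total 18 weeks.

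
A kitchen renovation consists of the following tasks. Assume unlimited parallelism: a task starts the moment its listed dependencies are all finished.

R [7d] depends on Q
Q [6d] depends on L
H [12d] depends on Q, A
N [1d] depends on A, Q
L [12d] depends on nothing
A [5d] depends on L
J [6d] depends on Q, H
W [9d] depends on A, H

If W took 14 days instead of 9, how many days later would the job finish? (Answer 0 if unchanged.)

5

As given, the longest chain is L→Q→H→W = 12+6+12+9 = 39, so the finish is 39 days.
W lies on that path, so at 14 days the path becomes 44 days.
No other chain overtakes it, so the finish is 44 days.
Change in finish: 44 − 39 = +5 days.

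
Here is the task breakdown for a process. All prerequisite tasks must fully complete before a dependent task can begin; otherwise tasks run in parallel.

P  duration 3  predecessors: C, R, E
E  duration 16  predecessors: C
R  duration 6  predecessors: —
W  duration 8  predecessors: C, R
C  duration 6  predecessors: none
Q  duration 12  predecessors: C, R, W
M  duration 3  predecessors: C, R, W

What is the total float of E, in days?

1

The longest chain is R→W→Q = 6+8+12 = 26; overall finish 26 days.
Longest path through E: 25 days (earliest finish 22, latest finish 23).
So E can slip 23 − 22 = 1 day.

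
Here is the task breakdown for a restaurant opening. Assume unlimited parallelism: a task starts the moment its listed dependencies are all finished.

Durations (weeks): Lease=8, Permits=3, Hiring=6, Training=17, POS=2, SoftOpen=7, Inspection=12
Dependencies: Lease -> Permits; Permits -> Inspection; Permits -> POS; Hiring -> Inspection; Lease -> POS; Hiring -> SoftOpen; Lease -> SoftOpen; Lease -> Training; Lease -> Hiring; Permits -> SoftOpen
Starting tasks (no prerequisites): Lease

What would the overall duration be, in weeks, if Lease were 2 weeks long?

20

As given, the longest chain is Lease→Hiring→Inspection = 8+6+12 = 26, so the finish is 26 weeks.
Since Lease is critical, the -6 change carries straight to that chain (now 20 weeks).
No other chain overtakes it, so the finish is 20 weeks.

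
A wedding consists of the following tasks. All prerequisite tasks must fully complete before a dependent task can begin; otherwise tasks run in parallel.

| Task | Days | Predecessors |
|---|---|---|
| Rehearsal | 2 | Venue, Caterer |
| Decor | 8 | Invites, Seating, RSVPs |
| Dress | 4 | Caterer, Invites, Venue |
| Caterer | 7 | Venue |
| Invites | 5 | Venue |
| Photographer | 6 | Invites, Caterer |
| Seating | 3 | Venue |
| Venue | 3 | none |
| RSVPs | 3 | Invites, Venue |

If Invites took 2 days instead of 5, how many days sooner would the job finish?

3

As given, the longest chain is Venue→Invites→RSVPs→Decor = 3+5+3+8 = 19, so the finish is 19 days.
Invites lies on that path, so at 2 days the path becomes 16 days.
Now Venue→Caterer→Photographer = 3+7+6 = 16 is longest, so the finish becomes 16 days.
Change in finish: 16 − 19 = -3 days.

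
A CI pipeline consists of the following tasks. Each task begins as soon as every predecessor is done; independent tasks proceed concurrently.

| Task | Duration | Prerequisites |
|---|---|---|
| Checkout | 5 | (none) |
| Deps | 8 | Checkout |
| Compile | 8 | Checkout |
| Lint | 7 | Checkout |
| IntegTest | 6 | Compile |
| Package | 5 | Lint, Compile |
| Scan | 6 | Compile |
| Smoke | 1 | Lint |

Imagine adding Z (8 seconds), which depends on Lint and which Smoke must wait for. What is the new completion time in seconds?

21

Originally the job takes 19 seconds.
With Z inserted, Smoke now waits for max(Lint, Z).
New critical path: Checkout→Lint→Z→Smoke = 5+7+8+1 = 21 ⇒ 21 seconds.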